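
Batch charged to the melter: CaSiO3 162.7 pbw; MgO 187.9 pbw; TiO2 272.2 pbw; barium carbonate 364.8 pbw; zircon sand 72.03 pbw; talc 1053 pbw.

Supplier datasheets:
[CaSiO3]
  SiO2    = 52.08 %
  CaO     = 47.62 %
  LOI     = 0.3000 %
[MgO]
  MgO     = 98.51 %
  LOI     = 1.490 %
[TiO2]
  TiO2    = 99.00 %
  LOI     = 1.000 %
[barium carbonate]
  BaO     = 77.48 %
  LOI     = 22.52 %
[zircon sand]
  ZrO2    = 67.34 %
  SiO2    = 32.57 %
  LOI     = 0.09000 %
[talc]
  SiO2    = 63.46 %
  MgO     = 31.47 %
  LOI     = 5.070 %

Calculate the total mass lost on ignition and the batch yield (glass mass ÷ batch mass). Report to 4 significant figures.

LOI loss = 141.6 pbw; glass = 1971 pbw; yield = 93.30%

Rounding to 4 significant figures governs each in-between result as shown. The working math keeps full float precision at every stage — exactly one rounding goes into every reported value; all derived quantities are re-derived at exact precision (net glass mass, the totals, the yield, six oxide percentages, ignition loss) using the weight values on 1971 pbw of glass as written in problem or answer.
Each material's LOI contribution:
  CaSiO3: 162.7 × 0.003000 = 0.4881 pbw
  MgO: 187.9 × 0.01490 = 2.800 pbw
  TiO2: 272.2 × 0.01000 = 2.722 pbw
  barium carbonate: 364.8 × 0.2252 = 82.15 pbw
  zircon sand: 72.03 × 9.000e-04 = 0.06483 pbw
  talc: 1053 × 0.05070 = 53.39 pbw
Total LOI = 141.6 pbw
Glass = batch − LOI = 2113 − 141.6 = 1971 pbw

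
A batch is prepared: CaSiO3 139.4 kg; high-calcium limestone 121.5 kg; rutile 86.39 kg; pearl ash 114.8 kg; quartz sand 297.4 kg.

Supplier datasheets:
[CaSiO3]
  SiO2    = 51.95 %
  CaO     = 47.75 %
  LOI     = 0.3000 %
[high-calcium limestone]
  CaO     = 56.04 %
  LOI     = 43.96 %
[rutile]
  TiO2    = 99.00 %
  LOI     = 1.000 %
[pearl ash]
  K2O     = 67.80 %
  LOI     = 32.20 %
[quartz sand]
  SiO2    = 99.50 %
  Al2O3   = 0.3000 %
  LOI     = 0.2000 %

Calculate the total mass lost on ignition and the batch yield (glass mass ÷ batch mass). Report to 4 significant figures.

Mid-chain values are shown with 4-significant-figure rounding at each printed step. The whole derivation maintains full precision end to end. Exactly one rounding is applied to each reported number; the derived quantities (net glass mass, the totals, ignition loss, yield, the five compositions) are rebuilt starting from the weights per 667.2 kg of glass at full precision, as set out in the problem or answer text.
Each material's LOI contribution:
  CaSiO3: 139.4 × 0.003000 = 0.4182 kg
  high-calcium limestone: 121.5 × 0.4396 = 53.41 kg
  rutile: 86.39 × 0.01000 = 0.8639 kg
  pearl ash: 114.8 × 0.3220 = 36.97 kg
  quartz sand: 297.4 × 0.002000 = 0.5948 kg
Total LOI = 92.25 kg
Glass = batch − LOI = 759.5 − 92.25 = 667.2 kg

LOI loss = 92.25 kg; glass = 667.2 kg; yield = 87.85%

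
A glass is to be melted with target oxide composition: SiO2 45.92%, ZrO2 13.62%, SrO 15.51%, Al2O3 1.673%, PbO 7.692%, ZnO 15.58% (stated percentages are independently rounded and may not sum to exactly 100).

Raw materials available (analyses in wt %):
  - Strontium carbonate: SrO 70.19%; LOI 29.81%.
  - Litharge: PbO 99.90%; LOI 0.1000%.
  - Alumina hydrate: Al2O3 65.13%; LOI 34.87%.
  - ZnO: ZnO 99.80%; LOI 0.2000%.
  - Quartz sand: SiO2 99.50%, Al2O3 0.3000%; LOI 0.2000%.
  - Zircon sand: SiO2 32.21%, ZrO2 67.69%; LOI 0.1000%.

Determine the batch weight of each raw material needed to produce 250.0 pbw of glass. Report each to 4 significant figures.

In-progress results are printed, rounded to four significant digits, in the printout — all internal work runs at full float precision from start to finish. Each reported result undergoes a single rounding — all derived quantities, which include glass mass, yield, six oxide percentages, the totals, LOI, are re-derived in exact precision, as given in question or answer, from the weighed amounts at 250.0 pbw of glass.
Per-oxide target masses for 250.0 pbw glass:
  SiO2: 45.92% × 250.0 = 114.8 pbw
  ZrO2: 13.62% × 250.0 = 34.05 pbw
  SrO: 15.51% × 250.0 = 38.78 pbw
  Al2O3: 1.673% × 250.0 = 4.182 pbw
  PbO: 7.692% × 250.0 = 19.23 pbw
  ZnO: 15.58% × 250.0 = 38.95 pbw
Checking each oxide sum using the reported weights, versus the basis set out (sums match the target masses net of answer rounding effects):
  SiO2: 99.09·0.9950 + 50.30·0.3221 = 114.8 pbw (target 114.8 pbw)
  ZrO2: 50.30·0.6769 = 34.05 pbw (target 34.05 pbw)
  SrO: 55.24·0.7019 = 38.77 pbw (target 38.78 pbw)
  Al2O3: 5.965·0.6513 + 99.09·0.003000 = 4.182 pbw (target 4.182 pbw)
  PbO: 19.25·0.9990 = 19.23 pbw (target 19.23 pbw)
  ZnO: 39.03·0.9980 = 38.95 pbw (target 38.95 pbw)
Mass balance on the glass: net batch after ignition = 250.0 pbw (per-oxide target masses sum to 250.0 pbw; the stated basis being 250.0 pbw — any gap is answer rounding).
Summing the batch: Σ batch = 268.9 pbw; LOI removed, Σ of batch·LOI: 18.89 pbw; yield = glass ÷ total batch = 92.97%.

Batch per 250.0 pbw glass:
  Strontium carbonate: 55.24 pbw
  Litharge: 19.25 pbw
  Alumina hydrate: 5.965 pbw
  ZnO: 39.03 pbw
  Quartz sand: 99.09 pbw
  Zircon sand: 50.30 pbw
Total batch = 268.9 pbw; LOI loss = 18.89 pbw; yield = 92.97%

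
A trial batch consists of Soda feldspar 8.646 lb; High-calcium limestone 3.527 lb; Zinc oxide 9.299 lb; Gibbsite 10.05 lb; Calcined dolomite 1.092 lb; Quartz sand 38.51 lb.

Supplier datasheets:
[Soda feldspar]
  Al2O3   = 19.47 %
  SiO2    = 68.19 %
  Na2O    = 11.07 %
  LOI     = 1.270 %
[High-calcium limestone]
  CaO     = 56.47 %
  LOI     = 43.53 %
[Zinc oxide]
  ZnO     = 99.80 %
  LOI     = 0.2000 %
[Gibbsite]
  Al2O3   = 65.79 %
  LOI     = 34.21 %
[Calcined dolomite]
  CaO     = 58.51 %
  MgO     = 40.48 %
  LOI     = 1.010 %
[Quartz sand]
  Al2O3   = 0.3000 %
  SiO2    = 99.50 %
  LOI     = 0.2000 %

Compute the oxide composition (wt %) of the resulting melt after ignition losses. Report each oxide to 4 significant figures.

Every computation runs at full precision from start to finish — the intermediate values are displayed (rounded to four significant digits) alongside each step; each reported result undergoes a single rounding; all derived quantities, which include the six compositions, the totals, LOI, yield, net glass mass, are computed in full precision, as they appear in the problem or the answer, from the batch weights for 65.93 lb of glass.
Oxide masses out of the charge:
  Al2O3: 8.646·0.1947 + 10.05·0.6579 + 38.51·0.003000 = 8.411 lb
  CaO: 3.527·0.5647 + 1.092·0.5851 = 2.631 lb
  ZnO: 9.299·0.9980 = 9.280 lb
  MgO: 1.092·0.4048 = 0.4420 lb
  SiO2: 8.646·0.6819 + 38.51·0.9950 = 44.21 lb
  Na2O: 8.646·0.1107 = 0.9571 lb
LOI: 8.646·0.01270 + 3.527·0.4353 + 9.299·0.002000 + 10.05·0.3421 + 1.092·0.01010 + 38.51·0.002000 = 5.190 lb
Resulting glass, batch − LOI: 71.12 − 5.190 = 65.93 lb (consistent with Σ oxide mass)
each wt % is 100 × oxide ÷ glass

Glass mass = 65.93 lb (batch 71.12 − LOI 5.190).
Composition: Al2O3 12.76%, CaO 3.990%, ZnO 14.08%, MgO 0.6704%, SiO2 67.06%, Na2O 1.452%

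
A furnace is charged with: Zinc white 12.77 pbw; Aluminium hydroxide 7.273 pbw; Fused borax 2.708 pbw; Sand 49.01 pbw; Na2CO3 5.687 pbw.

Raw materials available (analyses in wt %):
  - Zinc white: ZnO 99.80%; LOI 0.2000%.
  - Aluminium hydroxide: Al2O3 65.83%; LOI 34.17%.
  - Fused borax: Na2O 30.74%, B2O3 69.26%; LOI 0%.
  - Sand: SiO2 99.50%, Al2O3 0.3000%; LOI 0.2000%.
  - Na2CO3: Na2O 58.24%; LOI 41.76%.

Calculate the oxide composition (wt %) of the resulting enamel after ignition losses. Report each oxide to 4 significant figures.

Exact precision is held from start to finish — the intermediate values are displayed (rounded to four significant figures) in the printout. A single rounding completes every reported figure — all derived quantities are carried from the batch weights at 72.46 pbw of glass at full precision (ignition loss, five oxide percentages, totals, the yield, glass mass), exactly as shown in either problem or answer.
Mass of each oxide from the mix:
  Na2O: 2.708·0.3074 + 5.687·0.5824 = 4.145 pbw
  ZnO: 12.77·0.9980 = 12.74 pbw
  SiO2: 49.01·0.9950 = 48.76 pbw
  Al2O3: 7.273·0.6583 + 49.01·0.003000 = 4.935 pbw
  B2O3: 2.708·0.6926 = 1.876 pbw
LOI: 12.77·0.002000 + 7.273·0.3417 + 49.01·0.002000 + 5.687·0.4176 = 4.984 pbw
The glass mass, total less LOI, = 77.45 − 4.984 = 72.46 pbw (consistent with Σ oxide mass)
each wt % is 100 × oxide ÷ glass

Glass mass = 72.46 pbw (batch 77.45 − LOI 4.984).
Composition: Na2O 5.719%, ZnO 17.59%, SiO2 67.30%, Al2O3 6.810%, B2O3 2.588%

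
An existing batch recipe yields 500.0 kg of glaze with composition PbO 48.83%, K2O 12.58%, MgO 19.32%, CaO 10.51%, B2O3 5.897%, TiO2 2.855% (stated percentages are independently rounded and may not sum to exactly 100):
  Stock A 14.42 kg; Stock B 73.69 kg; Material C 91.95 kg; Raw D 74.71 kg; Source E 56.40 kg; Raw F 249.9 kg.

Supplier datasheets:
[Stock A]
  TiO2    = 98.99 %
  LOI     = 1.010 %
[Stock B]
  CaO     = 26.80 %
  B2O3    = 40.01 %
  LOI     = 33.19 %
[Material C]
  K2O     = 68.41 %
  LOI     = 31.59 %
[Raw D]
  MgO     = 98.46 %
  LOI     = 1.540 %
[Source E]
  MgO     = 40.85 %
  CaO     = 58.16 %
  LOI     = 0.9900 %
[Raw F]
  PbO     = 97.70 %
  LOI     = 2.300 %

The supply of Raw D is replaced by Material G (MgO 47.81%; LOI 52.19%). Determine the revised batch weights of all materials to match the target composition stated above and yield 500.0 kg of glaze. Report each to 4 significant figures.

Revised batch per 500.0 kg glaze:
  Stock A: 14.42 kg
  Stock B: 73.69 kg
  Material C: 91.95 kg
  Material G: 153.9 kg
  Source E: 56.40 kg
  Raw F: 249.9 kg
Total batch = 640.3 kg; LOI loss = 140.3 kg

The intermediate values are displayed, with 4-significant-figure rounding, in the printout; each numeric step maintains full float precision from start to finish. A single rounding finalizes every reported number. Derived quantities, which include glass mass, ignition loss, the yield, totals, six oxide percentages, are recomputed in full float precision, as quoted within either problem or answer, using the weight values on 500.0 kg of glass.
The oxide mass targets at 500.0 kg glaze:
  PbO: 48.83% × 500.0 = 244.2 kg
  K2O: 12.58% × 500.0 = 62.90 kg
  MgO: 19.32% × 500.0 = 96.60 kg
  CaO: 10.51% × 500.0 = 52.55 kg
  B2O3: 5.897% × 500.0 = 29.48 kg
  TiO2: 2.855% × 500.0 = 14.28 kg
Oxide-by-oxide audit working from each reported weight, against the basis in use (sums match the target masses net of answer rounding effects):
  PbO: 249.9·0.9770 = 244.2 kg (target 244.2 kg)
  K2O: 91.95·0.6841 = 62.90 kg (target 62.90 kg)
  MgO: 153.9·0.4781 + 56.40·0.4085 = 96.62 kg (target 96.60 kg)
  CaO: 73.69·0.2680 + 56.40·0.5816 = 52.55 kg (target 52.55 kg)
  B2O3: 73.69·0.4001 = 29.48 kg (target 29.48 kg)
  TiO2: 14.42·0.9899 = 14.27 kg (target 14.28 kg)
Glass-mass bookkeeping: net batch after ignition = 500.0 kg (oxide target masses add up to 500.0 kg; versus the stated basis of 500.0 kg — deltas are rounding alone).
Adding the batch up: Σ batch = 640.3 kg; the LOI term Σ batch·LOI equals 140.3 kg; as yield: glass ÷ batch → 78.09%.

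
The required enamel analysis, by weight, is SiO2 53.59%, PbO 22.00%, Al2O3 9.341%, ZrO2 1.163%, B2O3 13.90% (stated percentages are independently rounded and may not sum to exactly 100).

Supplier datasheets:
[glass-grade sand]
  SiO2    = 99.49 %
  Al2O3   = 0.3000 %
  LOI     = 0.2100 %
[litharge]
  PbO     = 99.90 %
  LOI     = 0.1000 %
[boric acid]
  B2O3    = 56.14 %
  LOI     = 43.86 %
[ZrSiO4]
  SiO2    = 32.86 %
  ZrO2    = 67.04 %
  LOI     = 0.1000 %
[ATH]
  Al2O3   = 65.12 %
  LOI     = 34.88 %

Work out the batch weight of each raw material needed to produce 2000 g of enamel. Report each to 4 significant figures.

All arithmetic keeps full float precision in all steps; the intermediate values appear rounded to 4 significant digits within the worked lines. Each reported figure undergoes a single rounding — all derived quantities (five oxide percentages, ignition loss, net glass mass, the totals, yield) are computed at exact precision using the weight values for 2000 g of glass, precisely as stated by problem or answer.
Target masses of each oxide per 2000 g enamel:
  SiO2: 53.59% × 2000 = 1072 g
  PbO: 22.00% × 2000 = 440.0 g
  Al2O3: 9.341% × 2000 = 186.8 g
  ZrO2: 1.163% × 2000 = 23.26 g
  B2O3: 13.90% × 2000 = 278.0 g
Verifying the oxide balance from the weights as reported, for the quoted basis mass (every target is met by its sum within answer rounding):
  SiO2: 1066·0.9949 + 34.70·0.3286 = 1072 g (target 1072 g)
  PbO: 440.4·0.9990 = 440.0 g (target 440.0 g)
  Al2O3: 1066·0.003000 + 282.0·0.6512 = 186.8 g (target 186.8 g)
  ZrO2: 34.70·0.6704 = 23.26 g (target 23.26 g)
  B2O3: 495.2·0.5614 = 278.0 g (target 278.0 g)
Glass mass check: batch Σ − ignition loss = 2000 g (oxide target masses add up to 2000 g; stated basis 2000 g — differing by rounding only).
Total batch = Σ batch = 2318 g; ignition loss, Σ(batch × LOI) = 318.3 g; as yield: glass ÷ batch → 86.27%.

Batch per 2000 g enamel:
  glass-grade sand: 1066 g
  litharge: 440.4 g
  boric acid: 495.2 g
  ZrSiO4: 34.70 g
  ATH: 282.0 g
Total batch = 2318 g; LOI loss = 318.3 g; yield = 86.27%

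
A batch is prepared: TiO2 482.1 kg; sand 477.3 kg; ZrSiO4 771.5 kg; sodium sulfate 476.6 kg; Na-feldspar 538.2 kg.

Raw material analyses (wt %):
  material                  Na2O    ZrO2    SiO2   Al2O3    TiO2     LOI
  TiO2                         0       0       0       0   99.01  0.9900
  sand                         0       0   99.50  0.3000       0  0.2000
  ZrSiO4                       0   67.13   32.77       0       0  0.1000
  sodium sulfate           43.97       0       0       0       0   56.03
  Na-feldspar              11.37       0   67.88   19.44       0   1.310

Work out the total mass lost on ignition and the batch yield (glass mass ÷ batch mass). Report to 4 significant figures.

The intermediate values appear rounded off to 4 significant digits alongside each step; full precision is maintained end to end. Each reported number takes exactly one rounding; the derived quantities (LOI, glass mass, the five compositions, the yield, totals) are re-derived at exact precision from the batch weights at 2465 kg of glass as set out in either problem or answer.
Per-material ignition loss:
  TiO2: 482.1 × 0.009900 = 4.773 kg
  sand: 477.3 × 0.002000 = 0.9546 kg
  ZrSiO4: 771.5 × 0.001000 = 0.7715 kg
  sodium sulfate: 476.6 × 0.5603 = 267.0 kg
  Na-feldspar: 538.2 × 0.01310 = 7.050 kg
Total LOI = 280.6 kg
Glass = batch − LOI = 2746 − 280.6 = 2465 kg

LOI loss = 280.6 kg; glass = 2465 kg; yield = 89.78%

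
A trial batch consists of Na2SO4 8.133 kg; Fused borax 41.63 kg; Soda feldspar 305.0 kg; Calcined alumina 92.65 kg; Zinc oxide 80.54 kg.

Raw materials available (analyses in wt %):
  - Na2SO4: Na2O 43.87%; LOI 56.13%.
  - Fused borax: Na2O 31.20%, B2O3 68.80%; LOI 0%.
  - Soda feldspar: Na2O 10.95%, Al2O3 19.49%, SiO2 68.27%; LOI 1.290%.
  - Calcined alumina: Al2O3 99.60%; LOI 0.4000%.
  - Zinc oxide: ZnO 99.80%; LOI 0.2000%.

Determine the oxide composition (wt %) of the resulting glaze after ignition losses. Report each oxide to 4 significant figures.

Values along the way appear rounded to four significant figures on the page. All arithmetic carries exact precision end to end; exactly one rounding is applied to each reported value; the derived quantities (totals, glass mass, the five compositions, the yield, ignition loss) are carried in exact precision from the batch weights for 518.9 kg of glass, as quoted within either problem or answer.
Delivered oxide masses:
  Na2O: 8.133·0.4387 + 41.63·0.3120 + 305.0·0.1095 = 49.95 kg
  Al2O3: 305.0·0.1949 + 92.65·0.9960 = 151.7 kg
  SiO2: 305.0·0.6827 = 208.2 kg
  ZnO: 80.54·0.9980 = 80.38 kg
  B2O3: 41.63·0.6880 = 28.64 kg
LOI: 8.133·0.5613 + 305.0·0.01290 + 92.65·0.004000 + 80.54·0.002000 = 9.031 kg
Glass = total batch minus LOI = 528.0 − 9.031 = 518.9 kg (the oxide masses sum to this)
percent share: oxide ÷ glass, ×100

Glass mass = 518.9 kg (batch 528.0 − LOI 9.031).
Composition: Na2O 9.627%, Al2O3 29.24%, SiO2 40.13%, ZnO 15.49%, B2O3 5.519%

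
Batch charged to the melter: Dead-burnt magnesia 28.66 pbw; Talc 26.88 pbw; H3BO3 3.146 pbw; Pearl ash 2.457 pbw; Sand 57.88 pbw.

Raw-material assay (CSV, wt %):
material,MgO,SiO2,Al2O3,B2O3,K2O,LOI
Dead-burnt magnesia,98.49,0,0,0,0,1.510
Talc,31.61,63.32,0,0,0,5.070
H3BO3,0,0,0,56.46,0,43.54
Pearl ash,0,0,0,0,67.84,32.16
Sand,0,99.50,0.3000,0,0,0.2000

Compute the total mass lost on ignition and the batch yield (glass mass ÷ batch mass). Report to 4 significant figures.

Mid-chain values are printed, rounded to four significant figures, in the printout — all internal work maintains full float precision from start to finish — every reported value receives exactly one rounding — the derived quantities, which include LOI, net glass mass, yield, the totals, five oxide percentages, are rebuilt at full precision, as quoted within the problem or the answer, from the weighed amounts for 115.0 pbw of glass.
Per-material ignition loss:
  Dead-burnt magnesia: 28.66 × 0.01510 = 0.4328 pbw
  Talc: 26.88 × 0.05070 = 1.363 pbw
  H3BO3: 3.146 × 0.4354 = 1.370 pbw
  Pearl ash: 2.457 × 0.3216 = 0.7902 pbw
  Sand: 57.88 × 0.002000 = 0.1158 pbw
Total LOI = 4.071 pbw
Glass = batch − LOI = 119.0 − 4.071 = 115.0 pbw

LOI loss = 4.071 pbw; glass = 115.0 pbw; yield = 96.58%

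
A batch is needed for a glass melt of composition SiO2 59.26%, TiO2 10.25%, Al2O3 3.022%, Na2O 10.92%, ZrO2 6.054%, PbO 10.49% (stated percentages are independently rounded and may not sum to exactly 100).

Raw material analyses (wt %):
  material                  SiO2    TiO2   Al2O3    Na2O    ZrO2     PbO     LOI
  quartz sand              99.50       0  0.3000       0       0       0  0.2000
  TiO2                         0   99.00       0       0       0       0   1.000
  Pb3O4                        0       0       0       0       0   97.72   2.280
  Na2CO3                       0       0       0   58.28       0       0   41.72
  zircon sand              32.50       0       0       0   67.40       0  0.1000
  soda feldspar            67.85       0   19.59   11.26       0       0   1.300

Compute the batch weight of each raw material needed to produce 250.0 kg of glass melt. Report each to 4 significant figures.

The working math runs at full float precision through every step; mid-chain values appear, rounded to four significant digits, between the steps; every reported result is rounded only once — derived quantities, including yield, net glass mass, LOI, the six compositions, totals, are rebuilt from the weighed amounts for 250.0 kg of glass at exact precision, as they appear in problem or answer.
Oxide mass targets, per 250.0 kg glass melt:
  SiO2: 59.26% × 250.0 = 148.2 kg
  TiO2: 10.25% × 250.0 = 25.62 kg
  Al2O3: 3.022% × 250.0 = 7.555 kg
  Na2O: 10.92% × 250.0 = 27.30 kg
  ZrO2: 6.054% × 250.0 = 15.14 kg
  PbO: 10.49% × 250.0 = 26.22 kg
Balance tally, oxide-wise, given the weights on record, relative to the basis at hand (sums match the target masses within answer rounding):
  SiO2: 116.5·0.9950 + 22.46·0.3250 + 36.78·0.6785 = 148.2 kg (target 148.2 kg)
  TiO2: 25.88·0.9900 = 25.62 kg (target 25.62 kg)
  Al2O3: 116.5·0.003000 + 36.78·0.1959 = 7.555 kg (target 7.555 kg)
  Na2O: 39.74·0.5828 + 36.78·0.1126 = 27.30 kg (target 27.30 kg)
  ZrO2: 22.46·0.6740 = 15.14 kg (target 15.14 kg)
  PbO: 26.84·0.9772 = 26.23 kg (target 26.22 kg)
The glass-mass cross-check: batch Σ − ignition loss = 250.0 kg (the Σ of target masses is 250.0 kg; stated basis 250.0 kg — gaps are rounding artifacts).
Batch total: Σ batch = 268.2 kg; LOI loss = Σ batch·LOI = 18.18 kg; glass ÷ batch gives a yield of 93.22%.

Batch per 250.0 kg glass melt:
  quartz sand: 116.5 kg
  TiO2: 25.88 kg
  Pb3O4: 26.84 kg
  Na2CO3: 39.74 kg
  zircon sand: 22.46 kg
  soda feldspar: 36.78 kg
Total batch = 268.2 kg; LOI loss = 18.18 kg; yield = 93.22%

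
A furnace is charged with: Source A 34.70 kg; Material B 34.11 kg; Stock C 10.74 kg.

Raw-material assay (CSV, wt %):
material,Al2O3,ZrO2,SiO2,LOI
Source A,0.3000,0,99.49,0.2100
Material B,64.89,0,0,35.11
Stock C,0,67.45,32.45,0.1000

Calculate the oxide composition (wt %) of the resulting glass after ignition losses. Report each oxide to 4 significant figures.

Intermediates appear rounded to four significant figures on the page — all arithmetic carries full float precision at each step. Every reported result receives exactly one rounding — the derived quantities, including the yield, glass mass, the totals, the three compositions, LOI, are recomputed from the weighed amounts on 67.49 kg of glass in full precision as quoted within question or answer.
Mass of each oxide from the mix:
  Al2O3: 34.70·0.003000 + 34.11·0.6489 = 22.24 kg
  ZrO2: 10.74·0.6745 = 7.244 kg
  SiO2: 34.70·0.9949 + 10.74·0.3245 = 38.01 kg
LOI: 34.70·0.002100 + 34.11·0.3511 + 10.74·0.001000 = 12.06 kg
Net of LOI, the glass mass = 79.55 − 12.06 = 67.49 kg (consistent with Σ oxide mass)
oxide / glass × 100 gives the wt %

Glass mass = 67.49 kg (batch 79.55 − LOI 12.06).
Composition: Al2O3 32.95%, ZrO2 10.73%, SiO2 56.32%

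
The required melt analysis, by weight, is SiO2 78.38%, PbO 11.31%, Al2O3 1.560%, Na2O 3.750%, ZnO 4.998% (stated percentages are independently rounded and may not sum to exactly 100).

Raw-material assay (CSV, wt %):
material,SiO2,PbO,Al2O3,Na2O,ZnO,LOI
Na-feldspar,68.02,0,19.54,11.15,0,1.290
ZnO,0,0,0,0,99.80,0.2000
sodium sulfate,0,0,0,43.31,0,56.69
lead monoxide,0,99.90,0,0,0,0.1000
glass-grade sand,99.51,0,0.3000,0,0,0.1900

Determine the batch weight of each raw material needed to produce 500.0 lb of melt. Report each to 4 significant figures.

All internal work keeps exact precision in all steps. The intermediate values are printed, rounded to four significant digits, within the worked lines. Each reported number takes just one rounding. Derived quantities are rebuilt in full float precision (five oxide percentages, totals, LOI, glass mass, yield) from the batch weights per 500.0 lb of glass, as given in the question or the answer.
Target oxide masses per 500.0 lb melt:
  SiO2: 78.38% × 500.0 = 391.9 lb
  PbO: 11.31% × 500.0 = 56.55 lb
  Al2O3: 1.560% × 500.0 = 7.800 lb
  Na2O: 3.750% × 500.0 = 18.75 lb
  ZnO: 4.998% × 500.0 = 24.99 lb
Mass-balance tally per oxide given the weights on record, for the quoted basis mass (summed amounts equal target values once rounding is allowed for):
  SiO2: 34.23·0.6802 + 370.4·0.9951 = 391.9 lb (target 391.9 lb)
  PbO: 56.61·0.9990 = 56.55 lb (target 56.55 lb)
  Al2O3: 34.23·0.1954 + 370.4·0.003000 = 7.800 lb (target 7.800 lb)
  Na2O: 34.23·0.1115 + 34.48·0.4331 = 18.75 lb (target 18.75 lb)
  ZnO: 25.04·0.9980 = 24.99 lb (target 24.99 lb)
Auditing the glass mass value: Σ batch − LOI loss = 500.0 lb (the targets, summed, come to 500.0 lb; stated basis 500.0 lb — any gap is answer rounding).
Adding the batch up: Σ batch = 520.8 lb; LOI removed, Σ of batch·LOI: 20.80 lb; yield = glass ÷ total batch = 96.01%.

Batch per 500.0 lb melt:
  Na-feldspar: 34.23 lb
  ZnO: 25.04 lb
  sodium sulfate: 34.48 lb
  lead monoxide: 56.61 lb
  glass-grade sand: 370.4 lb
Total batch = 520.8 lb; LOI loss = 20.80 lb; yield = 96.01%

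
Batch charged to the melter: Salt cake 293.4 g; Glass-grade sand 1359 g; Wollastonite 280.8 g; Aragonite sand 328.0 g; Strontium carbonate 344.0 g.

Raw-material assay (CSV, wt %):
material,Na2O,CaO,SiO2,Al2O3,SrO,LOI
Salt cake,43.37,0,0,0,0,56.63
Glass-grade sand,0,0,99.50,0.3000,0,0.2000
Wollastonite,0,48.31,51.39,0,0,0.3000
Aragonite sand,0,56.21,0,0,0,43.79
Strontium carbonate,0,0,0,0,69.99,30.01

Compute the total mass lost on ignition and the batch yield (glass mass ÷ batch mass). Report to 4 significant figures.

LOI loss = 416.6 g; glass = 2189 g; yield = 84.01%

In-progress results are shown rounded off to 4 significant digits alongside each step — full precision is kept in every operation; each reported number takes a single rounding. All derived quantities are recomputed starting from the weights on 2189 g of glass in full float precision (five oxide percentages, ignition loss, totals, the yield, net glass mass), as quoted within problem or answer.
Ignition loss by material:
  Salt cake: 293.4 × 0.5663 = 166.2 g
  Glass-grade sand: 1359 × 0.002000 = 2.718 g
  Wollastonite: 280.8 × 0.003000 = 0.8424 g
  Aragonite sand: 328.0 × 0.4379 = 143.6 g
  Strontium carbonate: 344.0 × 0.3001 = 103.2 g
Total LOI = 416.6 g
Glass = batch − LOI = 2605 − 416.6 = 2189 g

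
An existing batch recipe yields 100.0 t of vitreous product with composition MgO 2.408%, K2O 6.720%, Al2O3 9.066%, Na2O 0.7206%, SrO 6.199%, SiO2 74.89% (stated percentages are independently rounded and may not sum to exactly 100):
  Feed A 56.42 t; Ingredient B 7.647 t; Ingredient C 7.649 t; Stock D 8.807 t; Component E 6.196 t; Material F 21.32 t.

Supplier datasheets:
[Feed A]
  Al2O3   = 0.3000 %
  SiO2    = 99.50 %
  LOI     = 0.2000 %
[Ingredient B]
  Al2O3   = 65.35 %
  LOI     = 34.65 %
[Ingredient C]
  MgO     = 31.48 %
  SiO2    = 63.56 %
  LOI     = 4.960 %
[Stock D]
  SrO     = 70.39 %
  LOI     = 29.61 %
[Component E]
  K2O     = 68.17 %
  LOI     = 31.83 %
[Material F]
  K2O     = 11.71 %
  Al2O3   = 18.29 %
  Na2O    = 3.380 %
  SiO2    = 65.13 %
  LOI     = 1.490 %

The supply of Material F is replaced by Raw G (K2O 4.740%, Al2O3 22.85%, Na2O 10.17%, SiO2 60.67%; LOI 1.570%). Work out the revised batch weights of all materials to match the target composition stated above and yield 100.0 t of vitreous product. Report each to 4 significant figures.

Revised batch per 100.0 t vitreous product:
  Feed A: 66.06 t
  Ingredient B: 11.09 t
  Ingredient C: 7.649 t
  Stock D: 8.807 t
  Component E: 9.365 t
  Raw G: 7.086 t
Total batch = 110.1 t; LOI loss = 10.05 t

The whole derivation holds full float precision at all times; working values are shown, rounded to 4 significant digits, between the steps; every reported value carries a single rounding. Derived quantities are carried at exact precision (ignition loss, totals, six oxide percentages, net glass mass, the yield) using the weight values on 100.0 t of glass exactly as printed in the problem or answer text.
Oxide-by-oxide targets in 100.0 t vitreous product:
  MgO: 2.408% × 100.0 = 2.408 t
  K2O: 6.720% × 100.0 = 6.720 t
  Al2O3: 9.066% × 100.0 = 9.066 t
  Na2O: 0.7206% × 100.0 = 0.7206 t
  SrO: 6.199% × 100.0 = 6.199 t
  SiO2: 74.89% × 100.0 = 74.89 t
Verifying the oxide balance from the weights as reported, at the basis given (summed amounts equal target values exact up to rounding of places):
  MgO: 7.649·0.3148 = 2.408 t (target 2.408 t)
  K2O: 9.365·0.6817 + 7.086·0.04740 = 6.720 t (target 6.720 t)
  Al2O3: 66.06·0.003000 + 11.09·0.6535 + 7.086·0.2285 = 9.065 t (target 9.066 t)
  Na2O: 7.086·0.1017 = 0.7206 t (target 0.7206 t)
  SrO: 8.807·0.7039 = 6.199 t (target 6.199 t)
  SiO2: 66.06·0.9950 + 7.649·0.6356 + 7.086·0.6067 = 74.89 t (target 74.89 t)
Glass-mass bookkeeping: total batch − LOI = 100.0 t (oxide target masses add up to 100.0 t; the stated basis being 100.0 t — any gap is answer rounding).
Adding the batch up: Σ batch = 110.1 t; Σ batch·LOI gives LOI loss = 10.05 t; as yield: glass ÷ batch → 90.86%.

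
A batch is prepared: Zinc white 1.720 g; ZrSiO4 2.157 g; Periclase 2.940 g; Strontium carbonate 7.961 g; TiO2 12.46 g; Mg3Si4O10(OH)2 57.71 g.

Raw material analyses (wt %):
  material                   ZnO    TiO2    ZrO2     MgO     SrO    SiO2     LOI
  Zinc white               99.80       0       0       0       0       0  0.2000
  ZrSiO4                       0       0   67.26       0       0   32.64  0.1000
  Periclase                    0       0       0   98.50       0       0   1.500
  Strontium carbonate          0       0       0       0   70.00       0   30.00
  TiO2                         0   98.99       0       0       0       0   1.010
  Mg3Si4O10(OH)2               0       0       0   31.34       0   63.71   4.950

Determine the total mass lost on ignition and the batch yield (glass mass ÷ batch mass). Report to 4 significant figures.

LOI loss = 5.420 g; glass = 79.53 g; yield = 93.62%

Each numeric step carries full precision all the way through — in-progress results are printed, rounded to 4 significant digits, in the printout. A single rounding finalizes each reported value; all derived quantities, which include the six compositions, the totals, yield, glass mass, ignition loss, are computed at full precision, as given in the question or the answer, from the batch weights for 79.53 g of glass.
Per-material ignition loss:
  Zinc white: 1.720 × 0.002000 = 0.003440 g
  ZrSiO4: 2.157 × 0.001000 = 0.002157 g
  Periclase: 2.940 × 0.01500 = 0.04410 g
  Strontium carbonate: 7.961 × 0.3000 = 2.388 g
  TiO2: 12.46 × 0.01010 = 0.1258 g
  Mg3Si4O10(OH)2: 57.71 × 0.04950 = 2.857 g
Total LOI = 5.420 g
Glass = batch − LOI = 84.95 − 5.420 = 79.53 g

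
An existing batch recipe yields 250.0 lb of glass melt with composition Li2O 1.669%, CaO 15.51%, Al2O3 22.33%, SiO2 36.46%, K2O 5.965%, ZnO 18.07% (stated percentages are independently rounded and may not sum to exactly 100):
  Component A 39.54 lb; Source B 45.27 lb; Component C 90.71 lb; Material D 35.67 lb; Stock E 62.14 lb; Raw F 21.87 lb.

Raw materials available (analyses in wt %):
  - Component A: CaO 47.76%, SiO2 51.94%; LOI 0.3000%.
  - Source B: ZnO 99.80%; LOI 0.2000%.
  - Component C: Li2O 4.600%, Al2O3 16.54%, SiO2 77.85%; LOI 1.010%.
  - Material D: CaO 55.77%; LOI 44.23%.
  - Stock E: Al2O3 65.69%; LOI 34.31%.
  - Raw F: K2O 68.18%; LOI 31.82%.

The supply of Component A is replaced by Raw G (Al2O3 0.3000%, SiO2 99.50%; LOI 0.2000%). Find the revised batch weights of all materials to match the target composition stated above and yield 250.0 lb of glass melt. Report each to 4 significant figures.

The whole derivation holds exact precision from first step to last; in-progress results are shown, rounded to 4 significant digits, across the worked steps — each reported number is rounded just once — the derived quantities, which include totals, ignition loss, glass mass, the six compositions, yield, are computed in full precision, as they appear in either problem or answer, from the batch weights per 250.0 lb of glass.
Oxide mass targets, per 250.0 lb glass melt:
  Li2O: 1.669% × 250.0 = 4.172 lb
  CaO: 15.51% × 250.0 = 38.78 lb
  Al2O3: 22.33% × 250.0 = 55.82 lb
  SiO2: 36.46% × 250.0 = 91.15 lb
  K2O: 5.965% × 250.0 = 14.91 lb
  ZnO: 18.07% × 250.0 = 45.18 lb
A balance pass over the oxides, with the batch weights as given, for the quoted basis mass (target by target, the sums agree once rounding is allowed for):
  Li2O: 90.71·0.04600 = 4.173 lb (target 4.172 lb)
  CaO: 69.53·0.5577 = 38.78 lb (target 38.78 lb)
  Al2O3: 20.64·0.003000 + 90.71·0.1654 + 62.05·0.6569 = 55.83 lb (target 55.82 lb)
  SiO2: 20.64·0.9950 + 90.71·0.7785 = 91.15 lb (target 91.15 lb)
  K2O: 21.87·0.6818 = 14.91 lb (target 14.91 lb)
  ZnO: 45.27·0.9980 = 45.18 lb (target 45.18 lb)
Glass-mass sanity pass: Σ batch − LOI loss = 250.0 lb (the targets, summed, come to 250.0 lb; the stated basis being 250.0 lb — rounding explains the deltas).
Total batch = Σ batch = 310.1 lb; loss to ignition Σ batch·LOI = 60.05 lb; yield: glass divided by total = 80.63%.

Revised batch per 250.0 lb glass melt:
  Raw G: 20.64 lb
  Source B: 45.27 lb
  Component C: 90.71 lb
  Material D: 69.53 lb
  Stock E: 62.05 lb
  Raw F: 21.87 lb
Total batch = 310.1 lb; LOI loss = 60.05 lb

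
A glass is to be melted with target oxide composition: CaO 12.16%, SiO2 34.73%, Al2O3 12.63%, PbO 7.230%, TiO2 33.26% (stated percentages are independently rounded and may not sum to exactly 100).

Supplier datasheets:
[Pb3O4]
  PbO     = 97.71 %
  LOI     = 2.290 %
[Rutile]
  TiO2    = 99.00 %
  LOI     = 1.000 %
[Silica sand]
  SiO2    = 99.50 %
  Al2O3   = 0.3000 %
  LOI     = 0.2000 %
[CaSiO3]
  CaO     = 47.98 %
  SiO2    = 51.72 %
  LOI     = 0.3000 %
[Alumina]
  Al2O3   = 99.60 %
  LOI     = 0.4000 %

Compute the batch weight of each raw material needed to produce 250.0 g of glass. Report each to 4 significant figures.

Batch per 250.0 g glass:
  Pb3O4: 18.50 g
  Rutile: 83.99 g
  Silica sand: 54.33 g
  CaSiO3: 63.36 g
  Alumina: 31.54 g
Total batch = 251.7 g; LOI loss = 1.688 g; yield = 99.33%

Mid-chain values are shown (rounded to four significant digits) as written. All arithmetic holds full precision at all times — each reported value is rounded once only; all derived quantities are rebuilt starting from the weights for 250.0 g of glass at exact precision (the totals, LOI, yield, five oxide percentages, net glass mass), exactly as printed in either problem or answer.
Oxide-by-oxide targets in 250.0 g glass:
  CaO: 12.16% × 250.0 = 30.40 g
  SiO2: 34.73% × 250.0 = 86.82 g
  Al2O3: 12.63% × 250.0 = 31.58 g
  PbO: 7.230% × 250.0 = 18.08 g
  TiO2: 33.26% × 250.0 = 83.15 g
Sums-versus-targets review on the weights just shown, against the basis in use (target by target, the sums agree net of answer rounding effects):
  CaO: 63.36·0.4798 = 30.40 g (target 30.40 g)
  SiO2: 54.33·0.9950 + 63.36·0.5172 = 86.83 g (target 86.82 g)
  Al2O3: 54.33·0.003000 + 31.54·0.9960 = 31.58 g (target 31.58 g)
  PbO: 18.50·0.9771 = 18.08 g (target 18.08 g)
  TiO2: 83.99·0.9900 = 83.15 g (target 83.15 g)
Consistency of the glass mass: batch Σ − ignition loss = 250.0 g (the Σ of target masses is 250.0 g; versus the stated basis of 250.0 g — a pure rounding effect).
Summing the batch: Σ batch = 251.7 g; Σ batch·LOI gives LOI loss = 1.688 g; the yield ratio, glass ÷ batch: 99.33%.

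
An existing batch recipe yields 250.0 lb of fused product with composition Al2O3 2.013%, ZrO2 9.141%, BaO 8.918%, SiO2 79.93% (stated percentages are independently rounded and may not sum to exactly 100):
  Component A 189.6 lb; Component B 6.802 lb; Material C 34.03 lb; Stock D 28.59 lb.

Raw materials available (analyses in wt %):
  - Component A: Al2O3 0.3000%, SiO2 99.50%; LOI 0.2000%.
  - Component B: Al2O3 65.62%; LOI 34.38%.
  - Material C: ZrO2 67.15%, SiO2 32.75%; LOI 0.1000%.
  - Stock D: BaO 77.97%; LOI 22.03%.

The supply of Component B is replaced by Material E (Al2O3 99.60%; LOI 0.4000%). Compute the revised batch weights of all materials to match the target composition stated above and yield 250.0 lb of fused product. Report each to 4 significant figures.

Each numeric step carries full float precision at each step; mid-chain values appear, rounded to 4 significant digits, on the page — every reported figure is rounded once only — the derived quantities (LOI, four oxide percentages, net glass mass, yield, the totals) are recomputed in full precision using the weight values per 250.0 lb of glass as given in the problem or answer text.
The oxide mass targets at 250.0 lb fused product:
  Al2O3: 2.013% × 250.0 = 5.032 lb
  ZrO2: 9.141% × 250.0 = 22.85 lb
  BaO: 8.918% × 250.0 = 22.30 lb
  SiO2: 79.93% × 250.0 = 199.8 lb
Checking each oxide sum from the weights as reported, on the stated basis (target by target, the sums agree inside rounding margins):
  Al2O3: 189.6·0.003000 + 4.482·0.9960 = 5.033 lb (target 5.032 lb)
  ZrO2: 34.03·0.6715 = 22.85 lb (target 22.85 lb)
  BaO: 28.59·0.7797 = 22.29 lb (target 22.30 lb)
  SiO2: 189.6·0.9950 + 34.03·0.3275 = 199.8 lb (target 199.8 lb)
The glass-mass cross-check: Σ batch − LOI loss = 250.0 lb (the targets, summed, come to 250.0 lb; the stated basis being 250.0 lb — rounding explains the deltas).
Batch grand total — Σ batch = 256.7 lb; loss to ignition Σ batch·LOI = 6.730 lb; the yield ratio, glass ÷ batch: 97.38%.

Revised batch per 250.0 lb fused product:
  Component A: 189.6 lb
  Material E: 4.482 lb
  Material C: 34.03 lb
  Stock D: 28.59 lb
Total batch = 256.7 lb; LOI loss = 6.730 lb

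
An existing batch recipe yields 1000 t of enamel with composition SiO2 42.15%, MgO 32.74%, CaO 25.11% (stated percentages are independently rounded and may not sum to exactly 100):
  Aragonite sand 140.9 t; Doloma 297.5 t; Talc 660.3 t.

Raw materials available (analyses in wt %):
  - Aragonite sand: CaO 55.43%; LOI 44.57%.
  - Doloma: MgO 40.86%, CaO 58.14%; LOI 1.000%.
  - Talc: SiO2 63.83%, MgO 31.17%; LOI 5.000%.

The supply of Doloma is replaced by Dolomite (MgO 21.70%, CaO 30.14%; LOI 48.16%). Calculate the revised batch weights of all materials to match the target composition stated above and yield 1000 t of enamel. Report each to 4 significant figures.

The working math maintains full float precision through every step — in-progress results appear (rounded to four significant figures) as written; each reported value is rounded once only; all derived quantities, which include three oxide percentages, ignition loss, net glass mass, yield, totals, are carried in full precision, as set out in either problem or answer, from the batch weights at 1000 t of glass.
Per-oxide target masses for 1000 t enamel:
  SiO2: 42.15% × 1000 = 421.5 t
  MgO: 32.74% × 1000 = 327.4 t
  CaO: 25.11% × 1000 = 251.1 t
Mass-balance tally per oxide on the weights just shown, under the basis named above (sums match the target masses net of answer rounding effects):
  SiO2: 660.3·0.6383 = 421.5 t (target 421.5 t)
  MgO: 560.2·0.2170 + 660.3·0.3117 = 327.4 t (target 327.4 t)
  CaO: 148.4·0.5543 + 560.2·0.3014 = 251.1 t (target 251.1 t)
The glass-mass cross-check: batch Σ − ignition loss = 1000 t (per-oxide target masses sum to 1000 t; versus the stated basis of 1000 t — any gap is answer rounding).
Whole-batch sum: Σ batch = 1369 t; LOI removed, Σ of batch·LOI: 368.9 t; yield: glass divided by total = 73.05%.

Revised batch per 1000 t enamel:
  Aragonite sand: 148.4 t
  Dolomite: 560.2 t
  Talc: 660.3 t
Total batch = 1369 t; LOI loss = 368.9 t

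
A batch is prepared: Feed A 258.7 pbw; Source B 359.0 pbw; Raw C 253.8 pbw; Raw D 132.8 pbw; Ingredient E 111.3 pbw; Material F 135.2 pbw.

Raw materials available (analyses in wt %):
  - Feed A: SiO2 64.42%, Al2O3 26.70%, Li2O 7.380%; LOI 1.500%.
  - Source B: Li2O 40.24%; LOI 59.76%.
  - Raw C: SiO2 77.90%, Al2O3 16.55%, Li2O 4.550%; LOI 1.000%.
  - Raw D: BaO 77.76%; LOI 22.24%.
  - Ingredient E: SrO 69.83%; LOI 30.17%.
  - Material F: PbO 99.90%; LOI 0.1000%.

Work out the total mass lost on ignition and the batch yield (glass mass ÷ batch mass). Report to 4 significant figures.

LOI loss = 284.2 pbw; glass = 966.6 pbw; yield = 77.28%

In-progress results are printed, with 4-significant-figure rounding, at each printed step — every computation holds full precision in every operation — each reported figure is rounded a single time; all derived quantities (yield, the six compositions, the totals, ignition loss, net glass mass) are carried in full precision starting from the weights at 966.6 pbw of glass exactly as printed in the question or the answer.
Per-material ignition loss:
  Feed A: 258.7 × 0.01500 = 3.880 pbw
  Source B: 359.0 × 0.5976 = 214.5 pbw
  Raw C: 253.8 × 0.01000 = 2.538 pbw
  Raw D: 132.8 × 0.2224 = 29.53 pbw
  Ingredient E: 111.3 × 0.3017 = 33.58 pbw
  Material F: 135.2 × 0.001000 = 0.1352 pbw
Total LOI = 284.2 pbw
Glass = batch − LOI = 1251 − 284.2 = 966.6 pbw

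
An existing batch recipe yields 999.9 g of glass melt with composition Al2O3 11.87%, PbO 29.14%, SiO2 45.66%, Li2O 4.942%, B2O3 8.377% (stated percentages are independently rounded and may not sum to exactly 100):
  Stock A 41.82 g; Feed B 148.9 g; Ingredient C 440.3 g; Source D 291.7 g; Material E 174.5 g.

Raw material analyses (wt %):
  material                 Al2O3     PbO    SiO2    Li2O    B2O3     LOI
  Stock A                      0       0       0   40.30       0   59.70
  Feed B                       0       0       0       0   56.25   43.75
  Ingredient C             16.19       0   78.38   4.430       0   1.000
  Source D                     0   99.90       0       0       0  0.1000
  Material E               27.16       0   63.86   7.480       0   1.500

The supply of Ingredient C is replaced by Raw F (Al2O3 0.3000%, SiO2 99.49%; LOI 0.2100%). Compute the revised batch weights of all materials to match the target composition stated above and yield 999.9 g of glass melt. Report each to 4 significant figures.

Revised batch per 999.9 g glass melt:
  Stock A: 41.88 g
  Feed B: 148.9 g
  Raw F: 179.7 g
  Source D: 291.7 g
  Material E: 435.0 g
Total batch = 1097 g; LOI loss = 97.34 g

Working values are displayed (rounded to four significant figures) within the worked lines. All internal work carries exact precision through the solve; exactly one rounding is applied to each reported number; the derived quantities, including the totals, ignition loss, glass mass, the yield, the five compositions, are computed using the weight values per 999.9 g of glass in full float precision, as they appear in the problem or answer text.
Per-oxide target masses for 999.9 g glass melt:
  Al2O3: 11.87% × 999.9 = 118.7 g
  PbO: 29.14% × 999.9 = 291.4 g
  SiO2: 45.66% × 999.9 = 456.6 g
  Li2O: 4.942% × 999.9 = 49.42 g
  B2O3: 8.377% × 999.9 = 83.76 g
A balance pass over the oxides, from the weights as reported, on the stated basis (every target is met by its sum given rounding of the digits):
  Al2O3: 179.7·0.003000 + 435.0·0.2716 = 118.7 g (target 118.7 g)
  PbO: 291.7·0.9990 = 291.4 g (target 291.4 g)
  SiO2: 179.7·0.9949 + 435.0·0.6386 = 456.6 g (target 456.6 g)
  Li2O: 41.88·0.4030 + 435.0·0.07480 = 49.42 g (target 49.42 g)
  B2O3: 148.9·0.5625 = 83.76 g (target 83.76 g)
Glass-mass sanity pass: total batch − LOI = 999.8 g (summing oxide targets gives 999.8 g; with the basis standing at 999.9 g — deltas are rounding alone).
Batch grand total — Σ batch = 1097 g; LOI loss = Σ batch·LOI = 97.34 g; yield, glass over the total, = 91.13%.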